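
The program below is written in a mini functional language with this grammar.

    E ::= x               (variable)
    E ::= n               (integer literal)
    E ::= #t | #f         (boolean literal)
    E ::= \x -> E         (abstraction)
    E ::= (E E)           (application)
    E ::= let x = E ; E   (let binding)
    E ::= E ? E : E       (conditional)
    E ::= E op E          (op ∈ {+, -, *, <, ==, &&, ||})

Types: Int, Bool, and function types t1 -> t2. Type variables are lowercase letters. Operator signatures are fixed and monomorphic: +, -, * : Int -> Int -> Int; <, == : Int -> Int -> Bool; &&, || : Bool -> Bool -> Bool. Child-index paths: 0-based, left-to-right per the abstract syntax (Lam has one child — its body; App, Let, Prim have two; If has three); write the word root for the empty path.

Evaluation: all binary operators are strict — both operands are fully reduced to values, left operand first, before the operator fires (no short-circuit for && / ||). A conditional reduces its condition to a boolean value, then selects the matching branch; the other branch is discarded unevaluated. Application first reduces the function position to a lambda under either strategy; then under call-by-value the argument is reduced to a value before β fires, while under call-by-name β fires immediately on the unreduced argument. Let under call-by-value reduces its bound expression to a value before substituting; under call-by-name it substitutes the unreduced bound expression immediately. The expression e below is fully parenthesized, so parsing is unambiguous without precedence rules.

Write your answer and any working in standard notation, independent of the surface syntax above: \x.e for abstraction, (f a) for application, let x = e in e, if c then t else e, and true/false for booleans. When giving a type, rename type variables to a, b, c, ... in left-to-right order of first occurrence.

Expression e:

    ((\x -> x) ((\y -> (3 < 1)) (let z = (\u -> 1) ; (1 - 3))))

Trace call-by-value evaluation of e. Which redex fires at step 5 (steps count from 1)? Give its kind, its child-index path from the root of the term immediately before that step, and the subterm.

Answer: beta at root : ((\x.x) false)

Trace:
step 0: ((\x.x) ((\y.(3 < 1)) (let z = (\u.1) in (1 - 3))))
step 1: [let@1.1] ((\x.x) ((\y.(3 < 1)) (1 - 3)))
step 2: [delta@1.1] ((\x.x) ((\y.(3 < 1)) -2))
step 3: [beta@1] ((\x.x) (3 < 1))
step 4: [delta@1] ((\x.x) false)
step 5: [beta@root] false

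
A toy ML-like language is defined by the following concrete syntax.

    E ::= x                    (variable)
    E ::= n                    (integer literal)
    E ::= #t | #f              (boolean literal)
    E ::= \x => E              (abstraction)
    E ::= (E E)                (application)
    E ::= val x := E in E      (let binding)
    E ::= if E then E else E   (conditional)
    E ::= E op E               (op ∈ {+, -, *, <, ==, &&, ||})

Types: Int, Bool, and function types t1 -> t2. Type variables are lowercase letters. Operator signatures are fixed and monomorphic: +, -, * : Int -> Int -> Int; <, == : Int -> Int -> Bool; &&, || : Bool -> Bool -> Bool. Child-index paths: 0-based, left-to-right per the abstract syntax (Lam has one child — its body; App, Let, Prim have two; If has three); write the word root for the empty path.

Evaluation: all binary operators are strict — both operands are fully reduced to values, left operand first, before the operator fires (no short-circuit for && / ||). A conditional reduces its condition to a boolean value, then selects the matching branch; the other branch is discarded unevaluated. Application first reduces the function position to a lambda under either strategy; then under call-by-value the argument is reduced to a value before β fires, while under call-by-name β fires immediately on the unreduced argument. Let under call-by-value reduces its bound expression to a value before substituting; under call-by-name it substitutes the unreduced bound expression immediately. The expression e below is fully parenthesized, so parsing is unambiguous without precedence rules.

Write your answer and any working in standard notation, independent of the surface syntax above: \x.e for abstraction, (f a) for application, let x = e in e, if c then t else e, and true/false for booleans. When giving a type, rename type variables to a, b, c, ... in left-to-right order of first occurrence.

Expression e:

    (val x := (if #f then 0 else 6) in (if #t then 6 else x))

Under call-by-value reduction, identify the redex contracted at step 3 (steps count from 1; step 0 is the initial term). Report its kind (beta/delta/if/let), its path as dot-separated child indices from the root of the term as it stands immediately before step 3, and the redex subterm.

Working:
step 0: (let x = (if false then 0 else 6) in (if true then 6 else x))
step 1: [if@0] (let x = 6 in (if true then 6 else x))
step 2: [let@root] (if true then 6 else 6)
step 3: [if@root] 6

Answer: if at root : (if true then 6 else 6)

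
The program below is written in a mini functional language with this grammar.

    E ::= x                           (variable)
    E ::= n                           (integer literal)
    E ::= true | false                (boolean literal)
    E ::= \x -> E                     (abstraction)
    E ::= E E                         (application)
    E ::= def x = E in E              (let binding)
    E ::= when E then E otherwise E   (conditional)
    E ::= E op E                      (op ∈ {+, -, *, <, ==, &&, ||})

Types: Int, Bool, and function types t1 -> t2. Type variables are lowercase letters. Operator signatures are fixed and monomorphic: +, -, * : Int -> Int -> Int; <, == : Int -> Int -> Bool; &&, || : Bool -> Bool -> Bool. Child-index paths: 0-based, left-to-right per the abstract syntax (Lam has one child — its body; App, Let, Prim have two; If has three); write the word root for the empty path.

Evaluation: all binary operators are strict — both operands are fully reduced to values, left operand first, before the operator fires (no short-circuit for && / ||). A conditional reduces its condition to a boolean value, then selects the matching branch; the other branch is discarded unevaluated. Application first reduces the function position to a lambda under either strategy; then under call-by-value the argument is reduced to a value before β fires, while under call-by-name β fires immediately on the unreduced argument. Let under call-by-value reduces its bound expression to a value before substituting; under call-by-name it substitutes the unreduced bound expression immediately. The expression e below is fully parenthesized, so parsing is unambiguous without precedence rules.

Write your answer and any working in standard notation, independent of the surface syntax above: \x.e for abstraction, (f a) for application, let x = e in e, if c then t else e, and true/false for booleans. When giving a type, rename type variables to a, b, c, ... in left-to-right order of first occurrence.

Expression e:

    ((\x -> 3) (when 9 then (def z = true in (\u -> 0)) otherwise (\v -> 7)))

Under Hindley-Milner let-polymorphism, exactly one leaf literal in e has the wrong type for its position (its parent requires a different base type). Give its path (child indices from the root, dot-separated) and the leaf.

Answer: 1.0 : 9

Derivation:
\x._ : a -> Int
  unify Int ~ Bool
  FAIL: mismatch Int ~ Bool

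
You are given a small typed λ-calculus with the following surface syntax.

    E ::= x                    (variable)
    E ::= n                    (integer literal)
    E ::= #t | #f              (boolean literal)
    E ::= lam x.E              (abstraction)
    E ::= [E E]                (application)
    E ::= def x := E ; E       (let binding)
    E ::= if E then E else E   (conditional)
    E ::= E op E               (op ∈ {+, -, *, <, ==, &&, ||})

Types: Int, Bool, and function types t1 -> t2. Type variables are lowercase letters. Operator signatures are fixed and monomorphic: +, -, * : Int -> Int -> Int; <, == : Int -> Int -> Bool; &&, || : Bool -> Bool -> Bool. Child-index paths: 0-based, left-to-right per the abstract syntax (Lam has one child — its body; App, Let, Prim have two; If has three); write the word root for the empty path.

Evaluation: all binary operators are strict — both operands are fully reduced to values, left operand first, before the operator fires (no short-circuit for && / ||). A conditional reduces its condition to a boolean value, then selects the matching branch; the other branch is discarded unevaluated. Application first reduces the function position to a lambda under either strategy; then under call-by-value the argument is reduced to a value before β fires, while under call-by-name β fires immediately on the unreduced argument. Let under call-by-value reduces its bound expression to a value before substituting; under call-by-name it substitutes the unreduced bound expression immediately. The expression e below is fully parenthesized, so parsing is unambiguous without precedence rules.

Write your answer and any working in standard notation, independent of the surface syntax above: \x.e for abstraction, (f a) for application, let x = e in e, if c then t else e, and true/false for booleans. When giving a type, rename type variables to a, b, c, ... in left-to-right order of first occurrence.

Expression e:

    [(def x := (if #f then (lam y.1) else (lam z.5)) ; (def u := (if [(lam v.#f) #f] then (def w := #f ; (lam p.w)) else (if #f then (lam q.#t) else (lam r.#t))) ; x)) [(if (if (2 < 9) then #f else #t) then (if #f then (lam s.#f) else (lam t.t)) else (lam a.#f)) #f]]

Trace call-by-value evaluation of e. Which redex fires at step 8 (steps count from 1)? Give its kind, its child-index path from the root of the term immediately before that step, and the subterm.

Working:
step 0: ((let x = (if false then (\y.1) else (\z.5)) in (let u = (if ((\v.false) false) then (let w = false in (\p.w)) else (if false then (\q.true) else (\r.true))) in x)) ((if (if (2 < 9) then false else true) then (if false then (\s.false) else (\t.t)) else (\a.false)) false))
step 1: [if@0.0] ((let x = (\z.5) in (let u = (if ((\v.false) false) then (let w = false in (\p.w)) else (if false then (\q.true) else (\r.true))) in x)) ((if (if (2 < 9) then false else true) then (if false then (\s.false) else (\t.t)) else (\a.false)) false))
step 2: [let@0] ((let u = (if ((\v.false) false) then (let w = false in (\p.w)) else (if false then (\q.true) else (\r.true))) in (\z.5)) ((if (if (2 < 9) then false else true) then (if false then (\s.false) else (\t.t)) else (\a.false)) false))
step 3: [beta@0.0.0] ((let u = (if false then (let w = false in (\p.w)) else (if false then (\q.true) else (\r.true))) in (\z.5)) ((if (if (2 < 9) then false else true) then (if false then (\s.false) else (\t.t)) else (\a.false)) false))
step 4: [if@0.0] ((let u = (if false then (\q.true) else (\r.true)) in (\z.5)) ((if (if (2 < 9) then false else true) then (if false then (\s.false) else (\t.t)) else (\a.false)) false))
step 5: [if@0.0] ((let u = (\r.true) in (\z.5)) ((if (if (2 < 9) then false else true) then (if false then (\s.false) else (\t.t)) else (\a.false)) false))
step 6: [let@0] ((\z.5) ((if (if (2 < 9) then false else true) then (if false then (\s.false) else (\t.t)) else (\a.false)) false))
step 7: [delta@1.0.0.0] ((\z.5) ((if (if true then false else true) then (if false then (\s.false) else (\t.t)) else (\a.false)) false))
step 8: [if@1.0.0] ((\z.5) ((if false then (if false then (\s.false) else (\t.t)) else (\a.false)) false))

Answer: if at 1.0.0 : (if true then false else true)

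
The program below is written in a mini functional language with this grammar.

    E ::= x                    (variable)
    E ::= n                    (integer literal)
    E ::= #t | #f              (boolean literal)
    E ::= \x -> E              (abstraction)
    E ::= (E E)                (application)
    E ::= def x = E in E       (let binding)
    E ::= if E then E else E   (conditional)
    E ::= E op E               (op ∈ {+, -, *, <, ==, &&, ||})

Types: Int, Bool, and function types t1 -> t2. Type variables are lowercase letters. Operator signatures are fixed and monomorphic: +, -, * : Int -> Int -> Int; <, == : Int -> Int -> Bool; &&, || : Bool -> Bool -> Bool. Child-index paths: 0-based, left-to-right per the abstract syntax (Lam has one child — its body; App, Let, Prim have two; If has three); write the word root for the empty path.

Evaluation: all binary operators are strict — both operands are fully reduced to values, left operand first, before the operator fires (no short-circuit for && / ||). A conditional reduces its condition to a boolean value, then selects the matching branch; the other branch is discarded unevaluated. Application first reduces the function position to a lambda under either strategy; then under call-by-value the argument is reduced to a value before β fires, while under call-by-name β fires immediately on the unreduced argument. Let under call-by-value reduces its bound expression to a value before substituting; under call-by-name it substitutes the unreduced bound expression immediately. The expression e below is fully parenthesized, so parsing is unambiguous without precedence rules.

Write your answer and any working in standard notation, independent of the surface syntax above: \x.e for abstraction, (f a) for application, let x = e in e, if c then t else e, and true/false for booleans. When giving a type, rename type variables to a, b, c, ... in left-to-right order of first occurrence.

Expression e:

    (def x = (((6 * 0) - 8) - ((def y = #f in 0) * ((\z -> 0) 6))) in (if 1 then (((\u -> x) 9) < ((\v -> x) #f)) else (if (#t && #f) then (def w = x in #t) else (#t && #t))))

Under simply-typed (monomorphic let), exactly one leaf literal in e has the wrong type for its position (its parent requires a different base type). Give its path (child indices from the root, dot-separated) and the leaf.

Trace:
  unify Int ~ Int
  unify Int ~ Int
  unify Int ~ Int
  unify Int ~ Int
  unify Int ~ Int
let y : Bool
  unify Int ~ Int
\z._ : a -> Int
  unify a -> Int ~ Int -> b
  unify a ~ Int
  unify Int ~ b
_ _ : Int
  unify Int ~ Int
  unify Int ~ Int
let x : Int
  unify Int ~ Bool
  FAIL: mismatch Int ~ Bool

Answer: 1.0 : 1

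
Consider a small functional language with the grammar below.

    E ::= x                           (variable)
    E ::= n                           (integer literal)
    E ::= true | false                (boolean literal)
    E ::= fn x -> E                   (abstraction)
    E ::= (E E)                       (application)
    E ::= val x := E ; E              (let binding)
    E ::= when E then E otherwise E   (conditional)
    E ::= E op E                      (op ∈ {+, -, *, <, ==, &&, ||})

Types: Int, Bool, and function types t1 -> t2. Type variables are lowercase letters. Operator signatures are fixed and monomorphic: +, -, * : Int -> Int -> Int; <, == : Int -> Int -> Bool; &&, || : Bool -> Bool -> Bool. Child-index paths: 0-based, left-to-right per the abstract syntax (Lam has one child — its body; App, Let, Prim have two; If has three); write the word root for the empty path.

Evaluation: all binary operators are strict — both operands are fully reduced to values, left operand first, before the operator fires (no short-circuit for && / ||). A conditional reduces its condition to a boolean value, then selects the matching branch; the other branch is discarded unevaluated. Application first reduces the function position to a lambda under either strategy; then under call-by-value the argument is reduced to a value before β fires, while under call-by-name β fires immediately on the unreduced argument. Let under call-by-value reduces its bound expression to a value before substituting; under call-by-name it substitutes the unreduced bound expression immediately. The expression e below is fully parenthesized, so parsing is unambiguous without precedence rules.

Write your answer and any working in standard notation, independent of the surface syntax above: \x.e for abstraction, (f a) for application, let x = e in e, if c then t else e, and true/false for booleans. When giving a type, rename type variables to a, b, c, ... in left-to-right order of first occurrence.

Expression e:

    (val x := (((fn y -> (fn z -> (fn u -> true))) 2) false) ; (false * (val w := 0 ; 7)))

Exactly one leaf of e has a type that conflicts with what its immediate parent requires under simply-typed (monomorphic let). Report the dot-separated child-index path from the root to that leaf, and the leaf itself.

Answer: 1.0 : false

Derivation:
\u._ : c -> Bool
\z._ : b -> c -> Bool
\y._ : a -> b -> c -> Bool
  unify a -> b -> c -> Bool ~ Int -> d
  unify a ~ Int
  unify b -> c -> Bool ~ d
_ _ : b -> c -> Bool
  unify b -> c -> Bool ~ Bool -> e
  unify b ~ Bool
  unify c -> Bool ~ e
_ _ : c -> Bool
let x : c -> Bool
  unify Bool ~ Int
  FAIL: mismatch Bool ~ Int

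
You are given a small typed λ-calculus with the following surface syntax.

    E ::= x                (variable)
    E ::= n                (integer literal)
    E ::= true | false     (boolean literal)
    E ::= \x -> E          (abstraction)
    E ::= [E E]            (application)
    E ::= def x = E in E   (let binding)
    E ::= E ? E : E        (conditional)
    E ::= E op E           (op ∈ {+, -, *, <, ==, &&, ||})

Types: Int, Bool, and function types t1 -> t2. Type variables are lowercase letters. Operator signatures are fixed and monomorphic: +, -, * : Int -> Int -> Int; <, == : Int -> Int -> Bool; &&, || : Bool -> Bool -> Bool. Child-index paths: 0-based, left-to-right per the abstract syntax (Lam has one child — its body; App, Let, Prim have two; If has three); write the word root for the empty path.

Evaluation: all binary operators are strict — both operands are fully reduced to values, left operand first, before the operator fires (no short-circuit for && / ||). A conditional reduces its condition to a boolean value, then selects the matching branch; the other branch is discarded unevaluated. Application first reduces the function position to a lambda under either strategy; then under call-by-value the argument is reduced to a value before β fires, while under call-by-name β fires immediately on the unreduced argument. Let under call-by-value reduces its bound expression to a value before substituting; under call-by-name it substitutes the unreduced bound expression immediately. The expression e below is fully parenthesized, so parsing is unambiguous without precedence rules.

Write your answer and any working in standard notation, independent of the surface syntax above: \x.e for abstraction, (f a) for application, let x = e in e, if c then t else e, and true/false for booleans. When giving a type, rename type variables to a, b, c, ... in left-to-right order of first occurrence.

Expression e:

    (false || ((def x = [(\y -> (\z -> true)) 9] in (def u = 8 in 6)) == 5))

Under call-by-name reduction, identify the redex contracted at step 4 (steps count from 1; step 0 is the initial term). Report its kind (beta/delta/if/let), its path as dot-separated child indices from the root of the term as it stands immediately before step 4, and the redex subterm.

Answer: delta at root : (false || false)

Derivation:
step 0: (false || ((let x = ((\y.(\z.true)) 9) in (let u = 8 in 6)) == 5))
step 1: [let@1.0] (false || ((let u = 8 in 6) == 5))
step 2: [let@1.0] (false || (6 == 5))
step 3: [delta@1] (false || false)
step 4: [delta@root] false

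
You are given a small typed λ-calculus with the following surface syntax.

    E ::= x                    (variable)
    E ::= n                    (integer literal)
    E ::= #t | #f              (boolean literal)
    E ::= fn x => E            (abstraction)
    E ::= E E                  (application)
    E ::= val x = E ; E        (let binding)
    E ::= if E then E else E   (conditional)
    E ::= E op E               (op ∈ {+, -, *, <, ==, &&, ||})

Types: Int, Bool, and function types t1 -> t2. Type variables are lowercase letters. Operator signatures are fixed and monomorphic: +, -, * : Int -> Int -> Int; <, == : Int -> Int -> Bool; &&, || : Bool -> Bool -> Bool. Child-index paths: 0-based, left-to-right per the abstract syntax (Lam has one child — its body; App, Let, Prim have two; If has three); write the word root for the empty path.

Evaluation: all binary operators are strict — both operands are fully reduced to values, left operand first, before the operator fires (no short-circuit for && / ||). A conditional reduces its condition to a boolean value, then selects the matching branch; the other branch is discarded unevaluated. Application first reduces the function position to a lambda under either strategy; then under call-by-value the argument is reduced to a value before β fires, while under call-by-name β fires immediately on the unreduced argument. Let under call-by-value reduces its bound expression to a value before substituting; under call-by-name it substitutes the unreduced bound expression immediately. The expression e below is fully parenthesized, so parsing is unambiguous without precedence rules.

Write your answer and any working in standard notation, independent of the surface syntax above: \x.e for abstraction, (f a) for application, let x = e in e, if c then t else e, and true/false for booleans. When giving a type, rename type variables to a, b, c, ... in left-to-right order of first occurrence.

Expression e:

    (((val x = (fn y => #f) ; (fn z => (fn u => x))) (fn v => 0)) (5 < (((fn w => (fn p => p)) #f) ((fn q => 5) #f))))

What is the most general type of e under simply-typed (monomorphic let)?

Trace:
\y._ : a -> Bool
let x : a -> Bool
x : a -> Bool
\u._ : c -> a -> Bool
\z._ : b -> c -> a -> Bool
\v._ : d -> Int
  unify b -> c -> a -> Bool ~ (d -> Int) -> e
  unify b ~ d -> Int
  unify c -> a -> Bool ~ e
_ _ : c -> a -> Bool
  unify Int ~ Int
p : g
\p._ : g -> g
\w._ : f -> g -> g
  unify f -> g -> g ~ Bool -> h
  unify f ~ Bool
  unify g -> g ~ h
_ _ : g -> g
\q._ : i -> Int
  unify i -> Int ~ Bool -> j
  unify i ~ Bool
  unify Int ~ j
_ _ : Int
  unify g -> g ~ Int -> k
  unify g ~ Int
  unify Int ~ k
_ _ : Int
  unify Int ~ Int
  unify c -> a -> Bool ~ Bool -> l
  unify c ~ Bool
  unify a -> Bool ~ l
_ _ : a -> Bool

Answer: a -> Bool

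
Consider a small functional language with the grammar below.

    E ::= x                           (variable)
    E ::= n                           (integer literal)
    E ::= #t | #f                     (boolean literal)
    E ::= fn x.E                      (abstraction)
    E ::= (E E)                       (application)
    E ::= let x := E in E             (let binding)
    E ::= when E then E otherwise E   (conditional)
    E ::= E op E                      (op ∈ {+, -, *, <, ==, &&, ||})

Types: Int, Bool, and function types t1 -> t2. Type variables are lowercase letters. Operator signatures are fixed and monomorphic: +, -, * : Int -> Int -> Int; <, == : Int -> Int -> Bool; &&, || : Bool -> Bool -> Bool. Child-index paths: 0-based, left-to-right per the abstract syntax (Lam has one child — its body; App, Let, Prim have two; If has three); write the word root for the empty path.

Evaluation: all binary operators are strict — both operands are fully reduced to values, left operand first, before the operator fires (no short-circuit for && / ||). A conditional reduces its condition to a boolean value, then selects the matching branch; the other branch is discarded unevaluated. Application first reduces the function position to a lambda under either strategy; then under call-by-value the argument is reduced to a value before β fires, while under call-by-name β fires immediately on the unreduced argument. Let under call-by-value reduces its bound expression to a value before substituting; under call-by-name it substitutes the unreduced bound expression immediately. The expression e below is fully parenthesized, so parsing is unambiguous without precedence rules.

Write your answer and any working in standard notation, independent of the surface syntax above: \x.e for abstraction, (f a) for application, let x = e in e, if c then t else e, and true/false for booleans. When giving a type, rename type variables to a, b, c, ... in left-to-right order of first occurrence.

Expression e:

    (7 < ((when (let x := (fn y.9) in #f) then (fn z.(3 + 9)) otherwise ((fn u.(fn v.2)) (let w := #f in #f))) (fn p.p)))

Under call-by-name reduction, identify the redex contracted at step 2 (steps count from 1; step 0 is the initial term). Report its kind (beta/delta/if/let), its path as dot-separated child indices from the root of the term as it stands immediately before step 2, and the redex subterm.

Answer: if at 1.0 : (if false then (\z.(3 + 9)) else ((\u.(\v.2)) (let w = false in false)))

Working:
step 0: (7 < ((if (let x = (\y.9) in false) then (\z.(3 + 9)) else ((\u.(\v.2)) (let w = false in false))) (\p.p)))
step 1: [let@1.0.0] (7 < ((if false then (\z.(3 + 9)) else ((\u.(\v.2)) (let w = false in false))) (\p.p)))
step 2: [if@1.0] (7 < (((\u.(\v.2)) (let w = false in false)) (\p.p)))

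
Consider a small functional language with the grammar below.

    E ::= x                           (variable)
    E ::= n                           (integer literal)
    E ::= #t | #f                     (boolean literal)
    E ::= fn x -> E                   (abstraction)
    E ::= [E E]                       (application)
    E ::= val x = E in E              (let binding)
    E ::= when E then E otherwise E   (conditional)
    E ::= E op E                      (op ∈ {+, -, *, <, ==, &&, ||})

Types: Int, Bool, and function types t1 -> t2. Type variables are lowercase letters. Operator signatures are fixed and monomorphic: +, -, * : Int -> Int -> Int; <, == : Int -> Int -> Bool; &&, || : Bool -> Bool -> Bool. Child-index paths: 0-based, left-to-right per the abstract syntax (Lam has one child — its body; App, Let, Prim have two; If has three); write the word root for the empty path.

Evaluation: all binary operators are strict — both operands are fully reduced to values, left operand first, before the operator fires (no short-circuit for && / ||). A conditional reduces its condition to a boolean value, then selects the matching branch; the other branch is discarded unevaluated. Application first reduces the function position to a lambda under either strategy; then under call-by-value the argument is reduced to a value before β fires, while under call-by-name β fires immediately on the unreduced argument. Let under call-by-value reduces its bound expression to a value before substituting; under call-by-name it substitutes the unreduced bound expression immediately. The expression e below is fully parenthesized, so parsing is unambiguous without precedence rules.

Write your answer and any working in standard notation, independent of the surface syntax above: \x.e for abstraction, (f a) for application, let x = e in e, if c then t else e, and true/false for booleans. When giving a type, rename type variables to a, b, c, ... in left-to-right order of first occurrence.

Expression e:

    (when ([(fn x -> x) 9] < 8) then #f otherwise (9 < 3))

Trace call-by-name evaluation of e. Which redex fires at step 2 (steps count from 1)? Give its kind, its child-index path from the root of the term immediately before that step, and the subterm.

Answer: delta at 0 : (9 < 8)

Trace:
step 0: (if (((\x.x) 9) < 8) then false else (9 < 3))
step 1: [beta@0.0] (if (9 < 8) then false else (9 < 3))
step 2: [delta@0] (if false then false else (9 < 3))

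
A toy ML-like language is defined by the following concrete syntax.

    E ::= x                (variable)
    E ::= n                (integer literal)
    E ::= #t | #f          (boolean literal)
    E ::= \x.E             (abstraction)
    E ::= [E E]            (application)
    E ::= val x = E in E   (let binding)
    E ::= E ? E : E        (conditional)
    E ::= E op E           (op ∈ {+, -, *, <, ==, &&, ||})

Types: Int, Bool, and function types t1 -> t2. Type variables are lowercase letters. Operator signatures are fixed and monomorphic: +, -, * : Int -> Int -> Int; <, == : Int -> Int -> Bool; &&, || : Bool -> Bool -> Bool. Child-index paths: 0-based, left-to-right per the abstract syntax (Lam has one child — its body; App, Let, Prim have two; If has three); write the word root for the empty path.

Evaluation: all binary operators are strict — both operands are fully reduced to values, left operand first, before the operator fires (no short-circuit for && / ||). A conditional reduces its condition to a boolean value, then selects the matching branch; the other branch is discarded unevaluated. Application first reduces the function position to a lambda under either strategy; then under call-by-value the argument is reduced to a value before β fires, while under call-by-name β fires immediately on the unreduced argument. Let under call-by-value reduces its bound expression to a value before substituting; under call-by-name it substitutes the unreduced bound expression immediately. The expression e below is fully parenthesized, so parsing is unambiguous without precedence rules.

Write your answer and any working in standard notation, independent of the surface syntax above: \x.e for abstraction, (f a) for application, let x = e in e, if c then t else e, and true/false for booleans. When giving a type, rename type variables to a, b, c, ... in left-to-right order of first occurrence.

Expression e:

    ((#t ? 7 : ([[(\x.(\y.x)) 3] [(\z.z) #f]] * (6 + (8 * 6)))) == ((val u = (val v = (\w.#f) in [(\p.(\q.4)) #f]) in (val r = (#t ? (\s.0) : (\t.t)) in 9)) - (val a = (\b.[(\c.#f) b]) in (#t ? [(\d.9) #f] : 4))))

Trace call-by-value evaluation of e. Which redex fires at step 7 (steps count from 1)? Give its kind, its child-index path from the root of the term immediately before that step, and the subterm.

Derivation:
step 0: ((if true then 7 else ((((\x.(\y.x)) 3) ((\z.z) false)) * (6 + (8 * 6)))) == ((let u = (let v = (\w.false) in ((\p.(\q.4)) false)) in (let r = (if true then (\s.0) else (\t.t)) in 9)) - (let a = (\b.((\c.false) b)) in (if true then ((\d.9) false) else 4))))
step 1: [if@0] (7 == ((let u = (let v = (\w.false) in ((\p.(\q.4)) false)) in (let r = (if true then (\s.0) else (\t.t)) in 9)) - (let a = (\b.((\c.false) b)) in (if true then ((\d.9) false) else 4))))
step 2: [let@1.0.0] (7 == ((let u = ((\p.(\q.4)) false) in (let r = (if true then (\s.0) else (\t.t)) in 9)) - (let a = (\b.((\c.false) b)) in (if true then ((\d.9) false) else 4))))
step 3: [beta@1.0.0] (7 == ((let u = (\q.4) in (let r = (if true then (\s.0) else (\t.t)) in 9)) - (let a = (\b.((\c.false) b)) in (if true then ((\d.9) false) else 4))))
step 4: [let@1.0] (7 == ((let r = (if true then (\s.0) else (\t.t)) in 9) - (let a = (\b.((\c.false) b)) in (if true then ((\d.9) false) else 4))))
step 5: [if@1.0.0] (7 == ((let r = (\s.0) in 9) - (let a = (\b.((\c.false) b)) in (if true then ((\d.9) false) else 4))))
step 6: [let@1.0] (7 == (9 - (let a = (\b.((\c.false) b)) in (if true then ((\d.9) false) else 4))))
step 7: [let@1.1] (7 == (9 - (if true then ((\d.9) false) else 4)))

Answer: let at 1.1 : (let a = (\b.((\c.false) b)) in (if true then ((\d.9) false) else 4))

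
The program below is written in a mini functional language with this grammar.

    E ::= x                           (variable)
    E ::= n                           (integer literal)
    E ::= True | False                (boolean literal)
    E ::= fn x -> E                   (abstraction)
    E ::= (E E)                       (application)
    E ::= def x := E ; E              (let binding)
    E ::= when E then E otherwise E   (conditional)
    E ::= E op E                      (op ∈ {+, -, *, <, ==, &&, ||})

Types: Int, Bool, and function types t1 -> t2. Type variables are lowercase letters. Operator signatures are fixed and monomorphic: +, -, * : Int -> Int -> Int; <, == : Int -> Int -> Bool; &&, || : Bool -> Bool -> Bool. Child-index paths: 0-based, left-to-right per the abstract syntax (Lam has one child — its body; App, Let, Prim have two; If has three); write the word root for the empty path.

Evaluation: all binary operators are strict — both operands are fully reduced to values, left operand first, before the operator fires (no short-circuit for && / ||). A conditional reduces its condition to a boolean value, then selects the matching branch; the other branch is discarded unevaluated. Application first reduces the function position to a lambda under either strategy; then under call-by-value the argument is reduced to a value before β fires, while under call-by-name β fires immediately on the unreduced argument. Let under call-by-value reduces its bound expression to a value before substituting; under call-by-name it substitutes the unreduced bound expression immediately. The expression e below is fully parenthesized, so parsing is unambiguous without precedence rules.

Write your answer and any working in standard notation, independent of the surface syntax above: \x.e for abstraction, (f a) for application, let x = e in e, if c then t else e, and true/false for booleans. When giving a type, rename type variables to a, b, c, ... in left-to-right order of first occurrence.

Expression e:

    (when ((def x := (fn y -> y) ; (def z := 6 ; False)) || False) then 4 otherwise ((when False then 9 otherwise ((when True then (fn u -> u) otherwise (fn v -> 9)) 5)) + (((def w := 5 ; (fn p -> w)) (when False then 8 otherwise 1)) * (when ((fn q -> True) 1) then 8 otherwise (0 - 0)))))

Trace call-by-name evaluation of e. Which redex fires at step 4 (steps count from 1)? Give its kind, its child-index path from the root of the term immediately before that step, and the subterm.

Answer: if at root : (if false then 4 else ((if false then 9 else ((if true then (\u.u) else (\v.9)) 5)) + (((let w = 5 in (\p.w)) (if false then 8 else 1)) * (if ((\q.true) 1) then 8 else (0 - 0)))))

Derivation:
step 0: (if ((let x = (\y.y) in (let z = 6 in false)) || false) then 4 else ((if false then 9 else ((if true then (\u.u) else (\v.9)) 5)) + (((let w = 5 in (\p.w)) (if false then 8 else 1)) * (if ((\q.true) 1) then 8 else (0 - 0)))))
step 1: [let@0.0] (if ((let z = 6 in false) || false) then 4 else ((if false then 9 else ((if true then (\u.u) else (\v.9)) 5)) + (((let w = 5 in (\p.w)) (if false then 8 else 1)) * (if ((\q.true) 1) then 8 else (0 - 0)))))
step 2: [let@0.0] (if (false || false) then 4 else ((if false then 9 else ((if true then (\u.u) else (\v.9)) 5)) + (((let w = 5 in (\p.w)) (if false then 8 else 1)) * (if ((\q.true) 1) then 8 else (0 - 0)))))
step 3: [delta@0] (if false then 4 else ((if false then 9 else ((if true then (\u.u) else (\v.9)) 5)) + (((let w = 5 in (\p.w)) (if false then 8 else 1)) * (if ((\q.true) 1) then 8 else (0 - 0)))))
step 4: [if@root] ((if false then 9 else ((if true then (\u.u) else (\v.9)) 5)) + (((let w = 5 in (\p.w)) (if false then 8 else 1)) * (if ((\q.true) 1) then 8 else (0 - 0))))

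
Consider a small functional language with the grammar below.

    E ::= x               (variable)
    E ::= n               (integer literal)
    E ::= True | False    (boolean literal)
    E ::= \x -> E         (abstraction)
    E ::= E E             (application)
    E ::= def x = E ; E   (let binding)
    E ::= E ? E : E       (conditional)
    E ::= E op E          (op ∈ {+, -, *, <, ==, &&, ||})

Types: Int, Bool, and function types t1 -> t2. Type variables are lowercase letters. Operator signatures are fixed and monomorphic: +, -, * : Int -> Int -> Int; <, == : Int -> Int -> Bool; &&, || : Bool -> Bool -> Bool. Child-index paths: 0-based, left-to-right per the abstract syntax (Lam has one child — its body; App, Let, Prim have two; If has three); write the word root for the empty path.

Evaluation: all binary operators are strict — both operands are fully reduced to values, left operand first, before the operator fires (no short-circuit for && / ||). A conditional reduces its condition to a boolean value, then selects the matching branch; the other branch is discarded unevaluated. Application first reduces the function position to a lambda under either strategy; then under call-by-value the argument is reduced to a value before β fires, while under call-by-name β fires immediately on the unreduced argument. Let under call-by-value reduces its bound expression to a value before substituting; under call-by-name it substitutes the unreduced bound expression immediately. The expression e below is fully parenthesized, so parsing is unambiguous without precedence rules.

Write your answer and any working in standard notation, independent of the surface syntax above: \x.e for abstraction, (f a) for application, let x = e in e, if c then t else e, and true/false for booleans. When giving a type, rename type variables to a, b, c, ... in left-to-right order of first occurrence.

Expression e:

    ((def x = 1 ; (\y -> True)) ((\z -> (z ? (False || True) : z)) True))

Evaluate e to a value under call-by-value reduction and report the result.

Trace:
step 0: ((let x = 1 in (\y.true)) ((\z.(if z then (false || true) else z)) true))
step 1: [let@0] ((\y.true) ((\z.(if z then (false || true) else z)) true))
step 2: [beta@1] ((\y.true) (if true then (false || true) else true))
step 3: [if@1] ((\y.true) (false || true))
step 4: [delta@1] ((\y.true) true)
step 5: [beta@root] true

Answer: true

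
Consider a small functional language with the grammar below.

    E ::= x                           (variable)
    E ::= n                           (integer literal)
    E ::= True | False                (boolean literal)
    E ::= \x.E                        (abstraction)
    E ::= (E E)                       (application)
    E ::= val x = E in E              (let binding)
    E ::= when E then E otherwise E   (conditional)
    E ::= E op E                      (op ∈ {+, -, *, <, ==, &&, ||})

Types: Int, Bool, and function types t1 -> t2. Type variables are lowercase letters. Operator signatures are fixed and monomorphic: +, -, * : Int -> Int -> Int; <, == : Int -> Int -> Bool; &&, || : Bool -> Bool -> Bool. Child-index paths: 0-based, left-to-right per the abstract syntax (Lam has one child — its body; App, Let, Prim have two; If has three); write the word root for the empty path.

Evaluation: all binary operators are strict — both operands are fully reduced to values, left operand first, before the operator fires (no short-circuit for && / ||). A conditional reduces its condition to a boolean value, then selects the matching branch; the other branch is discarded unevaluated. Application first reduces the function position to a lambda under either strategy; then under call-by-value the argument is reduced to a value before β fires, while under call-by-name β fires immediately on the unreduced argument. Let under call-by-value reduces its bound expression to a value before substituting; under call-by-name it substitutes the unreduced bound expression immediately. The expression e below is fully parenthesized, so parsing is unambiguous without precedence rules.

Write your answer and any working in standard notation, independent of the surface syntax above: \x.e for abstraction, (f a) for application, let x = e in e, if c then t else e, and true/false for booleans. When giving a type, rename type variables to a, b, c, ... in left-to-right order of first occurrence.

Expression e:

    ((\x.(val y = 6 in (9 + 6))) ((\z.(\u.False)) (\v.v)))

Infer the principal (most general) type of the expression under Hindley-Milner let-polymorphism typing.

Answer: Int

Working:
let y : Int
  unify Int ~ Int
  unify Int ~ Int
\x._ : a -> Int
\u._ : c -> Bool
\z._ : b -> c -> Bool
v : d
\v._ : d -> d
  unify b -> c -> Bool ~ (d -> d) -> e
  unify b ~ d -> d
  unify c -> Bool ~ e
_ _ : c -> Bool
  unify a -> Int ~ (c -> Bool) -> f
  unify a ~ c -> Bool
  unify Int ~ f
_ _ : Int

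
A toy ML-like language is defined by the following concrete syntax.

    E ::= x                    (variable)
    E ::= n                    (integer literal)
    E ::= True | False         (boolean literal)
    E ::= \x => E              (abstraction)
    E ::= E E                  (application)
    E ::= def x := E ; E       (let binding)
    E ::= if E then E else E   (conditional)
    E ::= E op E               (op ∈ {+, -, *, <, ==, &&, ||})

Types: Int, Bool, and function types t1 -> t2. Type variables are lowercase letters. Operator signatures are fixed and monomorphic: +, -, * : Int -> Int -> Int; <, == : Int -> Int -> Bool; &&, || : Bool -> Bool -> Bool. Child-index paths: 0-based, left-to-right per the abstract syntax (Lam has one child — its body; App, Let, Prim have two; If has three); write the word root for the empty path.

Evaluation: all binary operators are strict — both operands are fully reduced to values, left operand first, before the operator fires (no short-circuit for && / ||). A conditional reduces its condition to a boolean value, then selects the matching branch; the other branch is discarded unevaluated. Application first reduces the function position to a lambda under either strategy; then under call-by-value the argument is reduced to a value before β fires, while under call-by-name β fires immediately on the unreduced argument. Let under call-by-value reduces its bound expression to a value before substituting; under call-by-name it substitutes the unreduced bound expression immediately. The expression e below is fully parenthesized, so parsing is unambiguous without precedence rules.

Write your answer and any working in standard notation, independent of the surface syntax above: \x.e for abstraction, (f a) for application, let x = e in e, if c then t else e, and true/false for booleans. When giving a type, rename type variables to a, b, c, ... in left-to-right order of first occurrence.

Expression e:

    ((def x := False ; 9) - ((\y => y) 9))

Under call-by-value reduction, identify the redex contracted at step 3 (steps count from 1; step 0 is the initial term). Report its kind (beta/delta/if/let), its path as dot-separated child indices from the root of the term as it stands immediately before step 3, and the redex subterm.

Derivation:
step 0: ((let x = false in 9) - ((\y.y) 9))
step 1: [let@0] (9 - ((\y.y) 9))
step 2: [beta@1] (9 - 9)
step 3: [delta@root] 0

Answer: delta at root : (9 - 9)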